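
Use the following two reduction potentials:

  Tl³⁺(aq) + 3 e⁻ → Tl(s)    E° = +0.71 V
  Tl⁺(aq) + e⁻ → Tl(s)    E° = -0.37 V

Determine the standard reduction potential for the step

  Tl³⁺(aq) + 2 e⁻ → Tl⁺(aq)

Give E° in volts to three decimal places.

Sequential free energies add, so n₃E°₃ = n₁E°₁ + n₂E°₂.
With n₃ = 3, and the known step contributing 1×(-0.37) V, the unknown satisfies 2·E° = 3×(+0.71) − 1×(-0.37) = +2.500.
E° = +2.500 / 2 = +1.250 V.

+1.250 V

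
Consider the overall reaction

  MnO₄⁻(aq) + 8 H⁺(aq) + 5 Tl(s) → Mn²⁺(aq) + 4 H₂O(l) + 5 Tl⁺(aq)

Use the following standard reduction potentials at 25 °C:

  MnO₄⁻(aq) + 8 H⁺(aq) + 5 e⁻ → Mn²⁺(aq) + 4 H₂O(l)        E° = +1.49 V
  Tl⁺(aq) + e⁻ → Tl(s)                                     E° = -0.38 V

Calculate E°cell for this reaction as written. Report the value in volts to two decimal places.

+1.87 V

The MnO₄⁻/Mn²⁺ couple has the higher reduction potential, so it is the cathode; Tl⁺/Tl is oxidised at the anode.
E°cell = E°(cathode) − E°(anode) = (+1.49) − (-0.38) = +1.87 V.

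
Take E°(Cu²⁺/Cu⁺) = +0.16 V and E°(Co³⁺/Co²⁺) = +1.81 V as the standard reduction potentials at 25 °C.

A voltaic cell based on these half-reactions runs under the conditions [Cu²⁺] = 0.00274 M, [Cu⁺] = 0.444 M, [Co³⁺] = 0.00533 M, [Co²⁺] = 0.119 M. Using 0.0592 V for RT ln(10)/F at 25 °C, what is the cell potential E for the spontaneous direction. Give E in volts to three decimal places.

Co³⁺/Co²⁺ is the cathode (higher E°), Cu²⁺/Cu⁺ the anode: E°cell = +1.81 − (+0.16) = +1.65 V, n = 1.
Overall: Co³⁺(aq) + Cu⁺(aq) → Co²⁺(aq) + Cu²⁺(aq)
Q = [Co²⁺]·[Cu²⁺] / ([Co³⁺]·[Cu⁺]); log Q = -0.861.
E = E° − (0.0592/n) log Q = +1.65 − (0.0592/1)(-0.861) = +1.701 V.

+1.701 V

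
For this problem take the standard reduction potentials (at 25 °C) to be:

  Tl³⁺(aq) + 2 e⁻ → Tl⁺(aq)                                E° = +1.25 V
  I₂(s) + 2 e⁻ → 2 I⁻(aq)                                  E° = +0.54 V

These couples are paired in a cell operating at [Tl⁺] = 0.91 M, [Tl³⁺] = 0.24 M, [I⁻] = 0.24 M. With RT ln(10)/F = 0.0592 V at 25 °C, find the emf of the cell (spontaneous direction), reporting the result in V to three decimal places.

Tl³⁺/Tl⁺ is the cathode (higher E°), I₂/I⁻ the anode: E°cell = +1.25 − (+0.54) = +0.71 V, n = 2.
Overall: Tl³⁺(aq) + 2 I⁻(aq) → Tl⁺(aq) + I₂(s)
Q = [Tl⁺] / ([Tl³⁺]·[I⁻]^2); log Q = 1.818.
E = E° − (0.0592/n) log Q = +0.71 − (0.0592/2)(1.818) = +0.656 V.

+0.656 V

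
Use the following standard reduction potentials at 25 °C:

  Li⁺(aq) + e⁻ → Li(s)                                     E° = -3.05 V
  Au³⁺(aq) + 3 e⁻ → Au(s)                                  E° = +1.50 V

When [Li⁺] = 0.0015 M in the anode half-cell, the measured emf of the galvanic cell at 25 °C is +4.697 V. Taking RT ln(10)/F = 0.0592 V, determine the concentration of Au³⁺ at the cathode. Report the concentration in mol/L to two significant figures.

0.095 M

Au³⁺/Au is the cathode, Li⁺/Li the anode: E°cell = +4.55 V, n = 3.
Overall reaction: Au³⁺(aq) + 3 Li(s) → Au(s) + 3 Li⁺(aq); Q = [Li⁺]^3/[Au³⁺]^1.
From E = E° − (0.0592/n) log Q: log Q = (E° − E)·n/0.0592 = (+4.55 − (+4.697))·3/0.0592 = -7.4493.
So 1·log[Au³⁺] = 3·log(0.0015) − log Q = -8.4717 − (-7.4493) = -1.0224; [Au³⁺] = 10^(-1.0224) ≈ 0.095 M.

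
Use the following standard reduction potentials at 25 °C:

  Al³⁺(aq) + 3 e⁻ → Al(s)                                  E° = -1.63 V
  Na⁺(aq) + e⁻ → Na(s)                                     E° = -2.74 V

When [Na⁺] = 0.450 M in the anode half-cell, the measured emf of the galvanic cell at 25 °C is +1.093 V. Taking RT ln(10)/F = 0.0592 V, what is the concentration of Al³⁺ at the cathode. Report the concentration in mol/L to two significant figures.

0.013 M

Al³⁺/Al is the cathode, Na⁺/Na the anode: E°cell = +1.11 V, n = 3.
Overall reaction: Al³⁺(aq) + 3 Na(s) → Al(s) + 3 Na⁺(aq); Q = [Na⁺]^3/[Al³⁺]^1.
From E = E° − (0.0592/n) log Q: log Q = (E° − E)·n/0.0592 = (+1.11 − (+1.093))·3/0.0592 = 0.8615.
So 1·log[Al³⁺] = 3·log(0.45) − log Q = -1.0404 − (0.8615) = -1.9019; [Al³⁺] = 10^(-1.9019) ≈ 0.013 M.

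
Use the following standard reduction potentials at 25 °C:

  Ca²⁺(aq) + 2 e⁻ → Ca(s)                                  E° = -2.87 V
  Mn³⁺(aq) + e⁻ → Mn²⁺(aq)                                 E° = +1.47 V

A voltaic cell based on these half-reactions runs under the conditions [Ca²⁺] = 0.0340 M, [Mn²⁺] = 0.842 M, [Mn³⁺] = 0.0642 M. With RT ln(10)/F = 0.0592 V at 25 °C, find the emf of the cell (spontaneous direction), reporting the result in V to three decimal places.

Mn³⁺/Mn²⁺ is the cathode (higher E°), Ca²⁺/Ca the anode: E°cell = +1.47 − (-2.87) = +4.34 V, n = 2.
Overall: 2 Mn³⁺(aq) + Ca(s) → 2 Mn²⁺(aq) + Ca²⁺(aq)
Q = [Mn²⁺]^2·[Ca²⁺] / ([Mn³⁺]^2); log Q = 0.767.
E = E° − (0.0592/n) log Q = +4.34 − (0.0592/2)(0.767) = +4.317 V.

+4.317 V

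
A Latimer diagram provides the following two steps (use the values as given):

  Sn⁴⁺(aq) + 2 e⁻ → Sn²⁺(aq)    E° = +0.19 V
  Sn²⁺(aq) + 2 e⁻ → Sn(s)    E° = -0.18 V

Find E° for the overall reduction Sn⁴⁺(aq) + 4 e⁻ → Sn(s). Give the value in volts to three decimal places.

Since ΔG° = −nFE° is additive over sequential reductions, n₃E°₃ = n₁E°₁ + n₂E°₂.
E°₃ = (2×+0.19 + 2×-0.18) / 4 = (+0.020) / 4 = +0.005 V.

+0.005 V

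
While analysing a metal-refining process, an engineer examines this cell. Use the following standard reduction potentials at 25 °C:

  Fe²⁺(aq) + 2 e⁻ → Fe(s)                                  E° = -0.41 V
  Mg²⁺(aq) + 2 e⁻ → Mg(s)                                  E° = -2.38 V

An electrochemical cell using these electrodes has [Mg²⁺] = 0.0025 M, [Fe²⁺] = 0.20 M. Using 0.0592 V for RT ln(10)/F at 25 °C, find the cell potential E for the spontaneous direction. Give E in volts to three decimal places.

+2.026 V

Fe²⁺/Fe is the cathode (higher E°), Mg²⁺/Mg the anode: E°cell = -0.41 − (-2.38) = +1.97 V, n = 2.
Overall: Fe²⁺(aq) + Mg(s) → Fe(s) + Mg²⁺(aq)
Q = [Mg²⁺] / ([Fe²⁺]); log Q = -1.903.
E = E° − (0.0592/n) log Q = +1.97 − (0.0592/2)(-1.903) = +2.026 V.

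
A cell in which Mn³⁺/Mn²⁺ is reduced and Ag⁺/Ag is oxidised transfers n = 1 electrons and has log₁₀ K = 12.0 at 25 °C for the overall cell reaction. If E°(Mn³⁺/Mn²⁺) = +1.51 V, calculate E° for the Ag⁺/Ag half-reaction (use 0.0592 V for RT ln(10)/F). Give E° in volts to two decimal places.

+0.80 V

E°cell = (0.0592/n)·log K = (0.0592/1)(12.0) = +0.710 V.
Since Mn³⁺/Mn²⁺ is the cathode and Ag⁺/Ag the anode, E°cell = E°(Mn³⁺/Mn²⁺) − E°(Ag⁺/Ag).
So E°(Ag⁺/Ag) = E°(Mn³⁺/Mn²⁺) − E°cell = (+1.51) − (+0.710) = +0.80 V.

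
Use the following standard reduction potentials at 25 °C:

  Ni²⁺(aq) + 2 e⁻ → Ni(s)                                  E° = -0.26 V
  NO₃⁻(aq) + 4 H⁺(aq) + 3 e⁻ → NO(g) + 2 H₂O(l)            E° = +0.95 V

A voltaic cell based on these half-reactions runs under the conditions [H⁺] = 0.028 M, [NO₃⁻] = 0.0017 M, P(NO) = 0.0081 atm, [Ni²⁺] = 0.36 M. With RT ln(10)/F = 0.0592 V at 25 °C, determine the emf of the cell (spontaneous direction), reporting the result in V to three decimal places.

NO₃⁻/NO is the cathode (higher E°), Ni²⁺/Ni the anode: E°cell = +0.95 − (-0.26) = +1.21 V, n = 6.
Overall: 2 NO₃⁻(aq) + 8 H⁺(aq) + 3 Ni(s) → 2 NO(g) + 4 H₂O(l) + 3 Ni²⁺(aq)
Q = P(NO)^2·[Ni²⁺]^3 / ([NO₃⁻]^2·[H⁺]^8); log Q = 12.448.
E = E° − (0.0592/n) log Q = +1.21 − (0.0592/6)(12.448) = +1.087 V.

+1.087 V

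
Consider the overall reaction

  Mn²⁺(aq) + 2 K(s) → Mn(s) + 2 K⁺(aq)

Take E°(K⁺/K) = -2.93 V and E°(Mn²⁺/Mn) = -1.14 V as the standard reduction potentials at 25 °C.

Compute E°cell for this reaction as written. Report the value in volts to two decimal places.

+1.79 V

The Mn²⁺/Mn couple has the higher reduction potential, so it is the cathode; K⁺/K is oxidised at the anode.
E°cell = E°(cathode) − E°(anode) = (-1.14) − (-2.93) = +1.79 V.
Since E°cell > 0, the reaction is spontaneous under standard conditions.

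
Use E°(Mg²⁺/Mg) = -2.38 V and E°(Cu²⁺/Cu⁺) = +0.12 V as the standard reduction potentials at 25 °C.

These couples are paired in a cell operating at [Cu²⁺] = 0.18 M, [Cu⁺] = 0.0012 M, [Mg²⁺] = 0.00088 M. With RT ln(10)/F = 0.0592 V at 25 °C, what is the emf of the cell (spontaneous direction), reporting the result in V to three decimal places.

Cu²⁺/Cu⁺ is the cathode (higher E°), Mg²⁺/Mg the anode: E°cell = +0.12 − (-2.38) = +2.50 V, n = 2.
Overall: 2 Cu²⁺(aq) + Mg(s) → 2 Cu⁺(aq) + Mg²⁺(aq)
Q = [Cu⁺]^2·[Mg²⁺] / ([Cu²⁺]^2); log Q = -7.408.
E = E° − (0.0592/n) log Q = +2.50 − (0.0592/2)(-7.408) = +2.719 V.

+2.719 V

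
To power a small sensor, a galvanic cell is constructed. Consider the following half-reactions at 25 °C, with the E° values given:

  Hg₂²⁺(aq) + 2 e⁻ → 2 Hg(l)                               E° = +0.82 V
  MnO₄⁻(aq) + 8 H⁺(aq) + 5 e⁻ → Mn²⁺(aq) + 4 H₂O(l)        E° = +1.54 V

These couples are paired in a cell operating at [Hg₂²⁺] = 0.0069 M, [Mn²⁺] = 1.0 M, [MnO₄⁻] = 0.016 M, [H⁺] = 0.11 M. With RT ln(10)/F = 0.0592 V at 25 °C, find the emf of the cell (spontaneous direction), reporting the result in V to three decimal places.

+0.672 V

MnO₄⁻/Mn²⁺ is the cathode (higher E°), Hg₂²⁺/Hg the anode: E°cell = +1.54 − (+0.82) = +0.72 V, n = 10.
Overall: 2 MnO₄⁻(aq) + 16 H⁺(aq) + 10 Hg(l) → 2 Mn²⁺(aq) + 8 H₂O(l) + 5 Hg₂²⁺(aq)
Q = [Mn²⁺]^2·[Hg₂²⁺]^5 / ([MnO₄⁻]^2·[H⁺]^16); log Q = 8.124.
E = E° − (0.0592/n) log Q = +0.72 − (0.0592/10)(8.124) = +0.672 V.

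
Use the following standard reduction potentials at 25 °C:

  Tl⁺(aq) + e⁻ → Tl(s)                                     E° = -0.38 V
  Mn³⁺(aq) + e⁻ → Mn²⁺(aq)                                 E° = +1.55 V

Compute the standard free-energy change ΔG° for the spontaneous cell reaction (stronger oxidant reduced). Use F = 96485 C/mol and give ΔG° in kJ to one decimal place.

-186.2 kJ

Mn³⁺/Mn²⁺ (E° = +1.55 V) is the cathode; Tl⁺/Tl (E° = -0.38 V) is the anode, so E°cell = +1.93 V.
Balancing electrons gives n = 1 (lcm of 1 and 1).
ΔG° = −nFE° = −(1)(96485)(+1.93) = -186,216 J = -186.2 kJ.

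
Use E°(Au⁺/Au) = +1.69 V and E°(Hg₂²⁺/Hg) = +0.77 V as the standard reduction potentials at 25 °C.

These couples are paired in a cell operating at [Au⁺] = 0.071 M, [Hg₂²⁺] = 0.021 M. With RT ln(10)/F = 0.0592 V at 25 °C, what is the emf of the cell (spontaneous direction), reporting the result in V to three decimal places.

+0.902 V

Au⁺/Au is the cathode (higher E°), Hg₂²⁺/Hg the anode: E°cell = +1.69 − (+0.77) = +0.92 V, n = 2.
Overall: 2 Au⁺(aq) + 2 Hg(l) → 2 Au(s) + Hg₂²⁺(aq)
Q = [Hg₂²⁺] / ([Au⁺]^2); log Q = 0.620.
E = E° − (0.0592/n) log Q = +0.92 − (0.0592/2)(0.620) = +0.902 V.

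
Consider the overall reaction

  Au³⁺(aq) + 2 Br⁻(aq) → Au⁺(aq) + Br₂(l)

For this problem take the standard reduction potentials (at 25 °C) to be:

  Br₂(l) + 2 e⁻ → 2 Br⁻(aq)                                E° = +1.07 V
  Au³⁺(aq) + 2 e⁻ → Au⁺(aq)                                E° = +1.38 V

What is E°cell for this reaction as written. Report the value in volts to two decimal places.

The Au³⁺/Au⁺ couple has the higher reduction potential, so it is the cathode; Br₂/Br⁻ is oxidised at the anode.
E°cell = E°(cathode) − E°(anode) = (+1.38) − (+1.07) = +0.31 V.

+0.31 V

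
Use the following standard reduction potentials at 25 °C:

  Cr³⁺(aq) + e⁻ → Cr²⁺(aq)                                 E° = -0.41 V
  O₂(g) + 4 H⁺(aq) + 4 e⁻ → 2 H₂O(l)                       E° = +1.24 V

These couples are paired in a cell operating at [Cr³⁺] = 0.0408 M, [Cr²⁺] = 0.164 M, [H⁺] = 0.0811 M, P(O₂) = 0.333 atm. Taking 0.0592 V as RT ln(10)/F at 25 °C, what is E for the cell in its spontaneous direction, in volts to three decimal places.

+1.614 V

O₂/H₂O is the cathode (higher E°), Cr³⁺/Cr²⁺ the anode: E°cell = +1.24 − (-0.41) = +1.65 V, n = 4.
Overall: O₂(g) + 4 H⁺(aq) + 4 Cr²⁺(aq) → 2 H₂O(l) + 4 Cr³⁺(aq)
Q = [Cr³⁺]^4 / (P(O₂)·[H⁺]^4·[Cr²⁺]^4); log Q = 2.425.
E = E° − (0.0592/n) log Q = +1.65 − (0.0592/4)(2.425) = +1.614 V.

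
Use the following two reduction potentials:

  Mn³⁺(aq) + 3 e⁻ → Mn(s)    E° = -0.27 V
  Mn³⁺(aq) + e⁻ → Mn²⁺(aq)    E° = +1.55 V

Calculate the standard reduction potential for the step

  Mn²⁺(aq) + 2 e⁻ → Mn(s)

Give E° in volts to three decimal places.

-1.180 V

Sequential free energies add, so n₃E°₃ = n₁E°₁ + n₂E°₂.
With n₃ = 3, and the known step contributing 1×(+1.55) V, the unknown satisfies 2·E° = 3×(-0.27) − 1×(+1.55) = -2.360.
E° = -2.360 / 2 = -1.180 V.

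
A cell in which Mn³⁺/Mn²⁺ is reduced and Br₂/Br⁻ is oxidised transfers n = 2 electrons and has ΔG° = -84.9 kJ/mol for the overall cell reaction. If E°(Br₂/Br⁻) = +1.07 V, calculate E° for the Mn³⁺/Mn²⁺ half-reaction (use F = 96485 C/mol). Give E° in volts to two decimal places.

+1.51 V

E°cell = −ΔG°/(nF) = −(-84.9×10³)/((2)(96485)) = +0.440 V.
Since Mn³⁺/Mn²⁺ is the cathode and Br₂/Br⁻ the anode, E°cell = E°(Mn³⁺/Mn²⁺) − E°(Br₂/Br⁻).
So E°(Mn³⁺/Mn²⁺) = E°cell + E°(Br₂/Br⁻) = +0.440 + (+1.07) = +1.51 V.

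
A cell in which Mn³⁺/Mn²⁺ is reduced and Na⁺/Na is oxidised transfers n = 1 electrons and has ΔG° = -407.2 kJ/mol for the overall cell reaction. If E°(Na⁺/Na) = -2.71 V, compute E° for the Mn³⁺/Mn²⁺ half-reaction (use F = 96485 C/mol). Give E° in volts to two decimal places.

E°cell = −ΔG°/(nF) = −(-407.2×10³)/((1)(96485)) = +4.220 V.
Since Mn³⁺/Mn²⁺ is the cathode and Na⁺/Na the anode, E°cell = E°(Mn³⁺/Mn²⁺) − E°(Na⁺/Na).
So E°(Mn³⁺/Mn²⁺) = E°cell + E°(Na⁺/Na) = +4.220 + (-2.71) = +1.51 V.

+1.51 V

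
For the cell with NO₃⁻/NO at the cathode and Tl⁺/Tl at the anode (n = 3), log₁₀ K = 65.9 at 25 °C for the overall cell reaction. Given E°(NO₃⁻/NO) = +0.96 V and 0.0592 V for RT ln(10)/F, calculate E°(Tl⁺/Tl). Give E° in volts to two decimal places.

-0.34 V

E°cell = (0.0592/n)·log K = (0.0592/3)(65.9) = +1.300 V.
Since NO₃⁻/NO is the cathode and Tl⁺/Tl the anode, E°cell = E°(NO₃⁻/NO) − E°(Tl⁺/Tl).
So E°(Tl⁺/Tl) = E°(NO₃⁻/NO) − E°cell = (+0.96) − (+1.300) = -0.34 V.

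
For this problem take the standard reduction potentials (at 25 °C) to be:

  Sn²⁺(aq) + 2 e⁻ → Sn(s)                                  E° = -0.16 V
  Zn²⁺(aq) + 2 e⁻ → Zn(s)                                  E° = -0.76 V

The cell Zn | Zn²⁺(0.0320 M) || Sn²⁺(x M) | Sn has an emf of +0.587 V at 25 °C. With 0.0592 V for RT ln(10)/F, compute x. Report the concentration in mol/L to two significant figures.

0.012 M

Sn²⁺/Sn is the cathode, Zn²⁺/Zn the anode: E°cell = +0.60 V, n = 2.
Overall reaction: Sn²⁺(aq) + Zn(s) → Sn(s) + Zn²⁺(aq); Q = [Zn²⁺]^1/[Sn²⁺]^1.
From E = E° − (0.0592/n) log Q: log Q = (E° − E)·n/0.0592 = (+0.60 − (+0.587))·2/0.0592 = 0.4392.
So 1·log[Sn²⁺] = 1·log(0.032) − log Q = -1.4949 − (0.4392) = -1.9341; [Sn²⁺] = 10^(-1.9341) ≈ 0.012 M.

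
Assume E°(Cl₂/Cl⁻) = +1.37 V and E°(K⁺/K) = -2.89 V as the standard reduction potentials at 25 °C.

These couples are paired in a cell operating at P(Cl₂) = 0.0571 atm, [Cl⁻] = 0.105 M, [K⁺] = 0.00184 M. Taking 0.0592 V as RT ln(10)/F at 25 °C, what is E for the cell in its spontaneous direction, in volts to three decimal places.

Cl₂/Cl⁻ is the cathode (higher E°), K⁺/K the anode: E°cell = +1.37 − (-2.89) = +4.26 V, n = 2.
Overall: Cl₂(g) + 2 K(s) → 2 Cl⁻(aq) + 2 K⁺(aq)
Q = [Cl⁻]^2·[K⁺]^2 / (P(Cl₂)); log Q = -6.185.
E = E° − (0.0592/n) log Q = +4.26 − (0.0592/2)(-6.185) = +4.443 V.

+4.443 V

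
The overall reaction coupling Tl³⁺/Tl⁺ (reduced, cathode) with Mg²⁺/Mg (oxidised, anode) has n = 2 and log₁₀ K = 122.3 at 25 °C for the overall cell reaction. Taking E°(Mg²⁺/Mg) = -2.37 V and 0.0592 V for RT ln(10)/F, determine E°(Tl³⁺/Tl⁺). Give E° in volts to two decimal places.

E°cell = (0.0592/n)·log K = (0.0592/2)(122.3) = +3.620 V.
Since Tl³⁺/Tl⁺ is the cathode and Mg²⁺/Mg the anode, E°cell = E°(Tl³⁺/Tl⁺) − E°(Mg²⁺/Mg).
So E°(Tl³⁺/Tl⁺) = E°cell + E°(Mg²⁺/Mg) = +3.620 + (-2.37) = +1.25 V.

+1.25 V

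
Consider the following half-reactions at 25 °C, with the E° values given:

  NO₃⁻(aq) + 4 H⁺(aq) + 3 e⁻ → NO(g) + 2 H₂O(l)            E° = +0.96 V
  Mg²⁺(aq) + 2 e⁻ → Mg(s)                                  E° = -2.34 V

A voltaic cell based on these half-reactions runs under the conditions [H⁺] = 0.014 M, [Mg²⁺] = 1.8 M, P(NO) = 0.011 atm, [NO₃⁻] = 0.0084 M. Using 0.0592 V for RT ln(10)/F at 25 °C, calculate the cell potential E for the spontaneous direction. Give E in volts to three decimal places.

NO₃⁻/NO is the cathode (higher E°), Mg²⁺/Mg the anode: E°cell = +0.96 − (-2.34) = +3.30 V, n = 6.
Overall: 2 NO₃⁻(aq) + 8 H⁺(aq) + 3 Mg(s) → 2 NO(g) + 4 H₂O(l) + 3 Mg²⁺(aq)
Q = P(NO)^2·[Mg²⁺]^3 / ([NO₃⁻]^2·[H⁺]^8); log Q = 15.831.
E = E° − (0.0592/n) log Q = +3.30 − (0.0592/6)(15.831) = +3.144 V.

+3.144 V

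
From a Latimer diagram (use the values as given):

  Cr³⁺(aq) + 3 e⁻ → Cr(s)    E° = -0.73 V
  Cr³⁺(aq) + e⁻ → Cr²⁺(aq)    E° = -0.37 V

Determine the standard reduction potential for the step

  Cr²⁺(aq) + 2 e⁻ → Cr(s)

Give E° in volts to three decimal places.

Sequential free energies add, so n₃E°₃ = n₁E°₁ + n₂E°₂.
With n₃ = 3, and the known step contributing 1×(-0.37) V, the unknown satisfies 2·E° = 3×(-0.73) − 1×(-0.37) = -1.820.
E° = -1.820 / 2 = -0.910 V.

-0.910 V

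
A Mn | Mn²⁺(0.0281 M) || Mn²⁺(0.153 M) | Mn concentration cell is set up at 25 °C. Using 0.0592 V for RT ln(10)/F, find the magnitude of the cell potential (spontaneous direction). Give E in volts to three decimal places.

+0.022 V

For a concentration cell E°cell = 0. The 0.153 M side is the cathode (reduction is favoured where [Mn²⁺] is higher).
With n = 2, E = −(0.0592/2) log([Mn²⁺]ₐₙ/[Mn²⁺]꜀ₐₜ) = −(0.0592/2) log(0.0281/0.153) = −(0.0592/2)(-0.736) = +0.022 V.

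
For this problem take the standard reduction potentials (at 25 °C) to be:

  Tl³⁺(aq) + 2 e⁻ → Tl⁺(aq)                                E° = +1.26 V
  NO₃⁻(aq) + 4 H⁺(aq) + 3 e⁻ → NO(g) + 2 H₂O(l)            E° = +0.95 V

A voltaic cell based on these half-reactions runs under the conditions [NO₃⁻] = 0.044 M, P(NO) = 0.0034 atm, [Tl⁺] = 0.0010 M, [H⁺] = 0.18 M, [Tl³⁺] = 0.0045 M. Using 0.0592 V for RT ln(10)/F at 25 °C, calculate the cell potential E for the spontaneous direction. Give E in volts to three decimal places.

Tl³⁺/Tl⁺ is the cathode (higher E°), NO₃⁻/NO the anode: E°cell = +1.26 − (+0.95) = +0.31 V, n = 6.
Overall: 3 Tl³⁺(aq) + 2 NO(g) + 4 H₂O(l) → 3 Tl⁺(aq) + 2 NO₃⁻(aq) + 8 H⁺(aq)
Q = [Tl⁺]^3·[NO₃⁻]^2·[H⁺]^8 / ([Tl³⁺]^3·P(NO)^2); log Q = -5.694.
E = E° − (0.0592/n) log Q = +0.31 − (0.0592/6)(-5.694) = +0.366 V.

+0.366 V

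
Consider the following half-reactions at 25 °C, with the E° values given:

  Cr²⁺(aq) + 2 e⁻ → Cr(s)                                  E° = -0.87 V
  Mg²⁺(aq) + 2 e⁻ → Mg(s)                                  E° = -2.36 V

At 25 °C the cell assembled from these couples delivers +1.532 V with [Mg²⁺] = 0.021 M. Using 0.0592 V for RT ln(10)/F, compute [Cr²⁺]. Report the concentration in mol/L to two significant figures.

Cr²⁺/Cr is the cathode, Mg²⁺/Mg the anode: E°cell = +1.49 V, n = 2.
Overall reaction: Cr²⁺(aq) + Mg(s) → Cr(s) + Mg²⁺(aq); Q = [Mg²⁺]^1/[Cr²⁺]^1.
From E = E° − (0.0592/n) log Q: log Q = (E° − E)·n/0.0592 = (+1.49 − (+1.532))·2/0.0592 = -1.4189.
So 1·log[Cr²⁺] = 1·log(0.021) − log Q = -1.6778 − (-1.4189) = -0.2589; [Cr²⁺] = 10^(-0.2589) ≈ 0.55 M.

0.55 M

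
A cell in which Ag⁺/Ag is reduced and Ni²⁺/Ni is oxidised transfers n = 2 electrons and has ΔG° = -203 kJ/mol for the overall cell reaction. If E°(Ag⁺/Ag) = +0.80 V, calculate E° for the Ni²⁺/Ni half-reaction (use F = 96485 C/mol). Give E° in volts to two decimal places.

-0.25 V

E°cell = −ΔG°/(nF) = −(-203×10³)/((2)(96485)) = +1.052 V.
Since Ag⁺/Ag is the cathode and Ni²⁺/Ni the anode, E°cell = E°(Ag⁺/Ag) − E°(Ni²⁺/Ni).
So E°(Ni²⁺/Ni) = E°(Ag⁺/Ag) − E°cell = (+0.80) − (+1.052) = -0.25 V.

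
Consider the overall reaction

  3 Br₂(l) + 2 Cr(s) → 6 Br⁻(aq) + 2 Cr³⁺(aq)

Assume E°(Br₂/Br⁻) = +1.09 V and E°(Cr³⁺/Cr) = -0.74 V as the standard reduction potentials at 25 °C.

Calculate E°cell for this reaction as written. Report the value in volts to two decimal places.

+1.83 V

The Br₂/Br⁻ couple has the higher reduction potential, so it is the cathode; Cr³⁺/Cr is oxidised at the anode.
E°cell = E°(cathode) − E°(anode) = (+1.09) − (-0.74) = +1.83 V.
Since E°cell > 0, the reaction is spontaneous under standard conditions.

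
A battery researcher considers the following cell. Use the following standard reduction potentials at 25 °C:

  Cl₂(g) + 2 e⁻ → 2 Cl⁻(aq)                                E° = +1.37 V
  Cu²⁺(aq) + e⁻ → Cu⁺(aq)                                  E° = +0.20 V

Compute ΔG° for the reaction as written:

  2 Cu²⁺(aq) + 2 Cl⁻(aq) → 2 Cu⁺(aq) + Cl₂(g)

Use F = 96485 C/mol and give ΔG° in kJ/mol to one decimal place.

As written, Cu²⁺/Cu⁺ is reduced (cathode) and Cl₂/Cl⁻ is oxidised (anode), so E°cell = (+0.20) − (+1.37) = -1.17 V.
Balancing electrons gives n = 2.
ΔG° = −nFE° = −(2)(96485)(-1.17) = 225,775 J = +225.8 kJ/mol.

+225.8 kJ/mol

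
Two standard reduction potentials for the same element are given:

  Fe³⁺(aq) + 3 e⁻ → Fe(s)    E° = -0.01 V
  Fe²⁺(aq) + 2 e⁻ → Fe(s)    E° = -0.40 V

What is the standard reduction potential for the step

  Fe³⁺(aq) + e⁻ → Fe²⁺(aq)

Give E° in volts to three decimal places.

+0.770 V

Sequential free energies add, so n₃E°₃ = n₁E°₁ + n₂E°₂.
With n₃ = 3, and the known step contributing 2×(-0.40) V, the unknown satisfies 1·E° = 3×(-0.01) − 2×(-0.40) = +0.770.
E° = +0.770 / 1 = +0.770 V.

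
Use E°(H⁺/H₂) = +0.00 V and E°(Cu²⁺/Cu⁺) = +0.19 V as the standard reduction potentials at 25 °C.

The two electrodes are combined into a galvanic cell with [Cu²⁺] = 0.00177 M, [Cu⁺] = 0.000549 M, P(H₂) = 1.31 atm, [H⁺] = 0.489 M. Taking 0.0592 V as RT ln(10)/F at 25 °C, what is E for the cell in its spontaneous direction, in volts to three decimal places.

Cu²⁺/Cu⁺ is the cathode (higher E°), H⁺/H₂ the anode: E°cell = +0.19 − (+0.00) = +0.19 V, n = 2.
Overall: 2 Cu²⁺(aq) + H₂(g) → 2 Cu⁺(aq) + 2 H⁺(aq)
Q = [Cu⁺]^2·[H⁺]^2 / ([Cu²⁺]^2·P(H₂)); log Q = -1.755.
E = E° − (0.0592/n) log Q = +0.19 − (0.0592/2)(-1.755) = +0.242 V.

+0.242 V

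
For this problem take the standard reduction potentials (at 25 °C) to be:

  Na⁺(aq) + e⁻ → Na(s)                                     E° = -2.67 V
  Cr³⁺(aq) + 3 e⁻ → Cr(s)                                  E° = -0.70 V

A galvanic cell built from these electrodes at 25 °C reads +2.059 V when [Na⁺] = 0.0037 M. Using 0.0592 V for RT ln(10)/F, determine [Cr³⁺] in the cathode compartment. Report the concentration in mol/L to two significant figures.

Cr³⁺/Cr is the cathode, Na⁺/Na the anode: E°cell = +1.97 V, n = 3.
Overall reaction: Cr³⁺(aq) + 3 Na(s) → Cr(s) + 3 Na⁺(aq); Q = [Na⁺]^3/[Cr³⁺]^1.
From E = E° − (0.0592/n) log Q: log Q = (E° − E)·n/0.0592 = (+1.97 − (+2.059))·3/0.0592 = -4.5101.
So 1·log[Cr³⁺] = 3·log(0.0037) − log Q = -7.2954 − (-4.5101) = -2.7853; [Cr³⁺] = 10^(-2.7853) ≈ 0.0016 M.

0.0016 M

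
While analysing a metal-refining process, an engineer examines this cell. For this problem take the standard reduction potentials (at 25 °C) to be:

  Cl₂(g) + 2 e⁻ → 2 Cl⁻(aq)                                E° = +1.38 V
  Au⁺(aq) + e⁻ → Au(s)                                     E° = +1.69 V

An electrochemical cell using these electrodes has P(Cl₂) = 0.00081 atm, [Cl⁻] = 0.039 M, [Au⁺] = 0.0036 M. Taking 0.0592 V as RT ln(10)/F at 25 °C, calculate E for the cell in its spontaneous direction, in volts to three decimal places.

Au⁺/Au is the cathode (higher E°), Cl₂/Cl⁻ the anode: E°cell = +1.69 − (+1.38) = +0.31 V, n = 2.
Overall: 2 Au⁺(aq) + 2 Cl⁻(aq) → 2 Au(s) + Cl₂(g)
Q = P(Cl₂) / ([Au⁺]^2·[Cl⁻]^2); log Q = 4.614.
E = E° − (0.0592/n) log Q = +0.31 − (0.0592/2)(4.614) = +0.173 V.

+0.173 V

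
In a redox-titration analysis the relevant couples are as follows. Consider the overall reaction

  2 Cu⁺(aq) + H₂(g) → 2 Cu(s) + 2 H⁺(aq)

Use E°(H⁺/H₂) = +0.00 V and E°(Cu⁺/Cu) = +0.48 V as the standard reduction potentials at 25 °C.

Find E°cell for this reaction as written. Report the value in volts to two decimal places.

The Cu⁺/Cu couple has the higher reduction potential, so it is the cathode; H⁺/H₂ is oxidised at the anode.
E°cell = E°(cathode) − E°(anode) = (+0.48) − (+0.00) = +0.48 V.

+0.48 V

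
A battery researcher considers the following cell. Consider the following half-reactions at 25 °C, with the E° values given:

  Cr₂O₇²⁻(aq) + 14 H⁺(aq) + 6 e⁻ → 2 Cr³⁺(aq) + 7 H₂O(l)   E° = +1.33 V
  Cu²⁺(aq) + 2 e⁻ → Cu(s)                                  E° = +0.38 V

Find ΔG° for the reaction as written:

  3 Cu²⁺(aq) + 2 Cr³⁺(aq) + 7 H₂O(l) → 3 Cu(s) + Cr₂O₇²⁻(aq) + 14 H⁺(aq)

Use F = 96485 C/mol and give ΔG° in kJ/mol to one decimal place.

As written, Cu²⁺/Cu is reduced (cathode) and Cr₂O₇²⁻/Cr³⁺ is oxidised (anode), so E°cell = (+0.38) − (+1.33) = -0.95 V.
Balancing electrons gives n = 6.
ΔG° = −nFE° = −(6)(96485)(-0.95) = 549,964 J = +550.0 kJ/mol.

+550.0 kJ/mol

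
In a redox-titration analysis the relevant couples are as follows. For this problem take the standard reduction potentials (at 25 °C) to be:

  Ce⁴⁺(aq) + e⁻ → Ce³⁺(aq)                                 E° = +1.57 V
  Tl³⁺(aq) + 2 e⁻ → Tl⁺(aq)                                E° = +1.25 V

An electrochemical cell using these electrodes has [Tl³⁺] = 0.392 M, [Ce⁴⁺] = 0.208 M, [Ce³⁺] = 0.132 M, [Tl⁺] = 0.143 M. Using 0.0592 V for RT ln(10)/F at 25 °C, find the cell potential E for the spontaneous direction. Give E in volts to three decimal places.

+0.319 V

Ce⁴⁺/Ce³⁺ is the cathode (higher E°), Tl³⁺/Tl⁺ the anode: E°cell = +1.57 − (+1.25) = +0.32 V, n = 2.
Overall: 2 Ce⁴⁺(aq) + Tl⁺(aq) → 2 Ce³⁺(aq) + Tl³⁺(aq)
Q = [Ce³⁺]^2·[Tl³⁺] / ([Ce⁴⁺]^2·[Tl⁺]); log Q = 0.043.
E = E° − (0.0592/n) log Q = +0.32 − (0.0592/2)(0.043) = +0.319 V.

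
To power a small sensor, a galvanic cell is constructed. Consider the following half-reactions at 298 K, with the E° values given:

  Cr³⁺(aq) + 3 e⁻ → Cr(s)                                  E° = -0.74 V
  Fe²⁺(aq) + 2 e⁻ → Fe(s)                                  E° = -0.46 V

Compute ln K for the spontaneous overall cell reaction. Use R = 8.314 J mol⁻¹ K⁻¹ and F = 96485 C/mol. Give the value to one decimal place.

Cathode: Fe²⁺/Fe; anode: Cr³⁺/Cr. E°cell = (-0.46) − (-0.74) = +0.28 V, with n = 6.
ΔG° = −nFE° = −RT ln K, so ln K = nFE°/(RT) = (6)(96485)(+0.28) / ((8.314)(298)) = 65.425.

65.4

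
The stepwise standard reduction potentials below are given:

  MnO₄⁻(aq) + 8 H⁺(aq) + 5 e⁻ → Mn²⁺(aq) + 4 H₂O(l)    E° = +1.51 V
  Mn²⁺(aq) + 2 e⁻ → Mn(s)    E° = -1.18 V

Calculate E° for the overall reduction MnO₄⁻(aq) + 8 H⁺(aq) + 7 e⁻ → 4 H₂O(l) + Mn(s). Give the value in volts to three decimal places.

+0.741 V

Since ΔG° = −nFE° is additive over sequential reductions, n₃E°₃ = n₁E°₁ + n₂E°₂.
E°₃ = (5×+1.51 + 2×-1.18) / 7 = (+5.190) / 7 = +0.741 V.
Simply averaging or adding the two E° values would be wrong; the electron-weighted sum is required.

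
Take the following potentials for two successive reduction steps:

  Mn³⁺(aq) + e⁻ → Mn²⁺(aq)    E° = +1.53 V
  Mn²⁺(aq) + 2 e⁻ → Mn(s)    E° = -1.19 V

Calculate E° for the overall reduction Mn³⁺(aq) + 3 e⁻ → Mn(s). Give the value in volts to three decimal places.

Since ΔG° = −nFE° is additive over sequential reductions, n₃E°₃ = n₁E°₁ + n₂E°₂.
E°₃ = (1×+1.53 + 2×-1.19) / 3 = (-0.850) / 3 = -0.283 V.

-0.283 V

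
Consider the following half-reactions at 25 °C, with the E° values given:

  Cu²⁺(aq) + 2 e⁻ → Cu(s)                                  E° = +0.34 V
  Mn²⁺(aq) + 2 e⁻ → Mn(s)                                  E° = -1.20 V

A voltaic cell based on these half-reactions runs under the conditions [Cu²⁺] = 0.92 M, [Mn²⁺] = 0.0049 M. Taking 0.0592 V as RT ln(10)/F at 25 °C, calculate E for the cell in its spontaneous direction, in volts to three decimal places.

+1.607 V

Cu²⁺/Cu is the cathode (higher E°), Mn²⁺/Mn the anode: E°cell = +0.34 − (-1.20) = +1.54 V, n = 2.
Overall: Cu²⁺(aq) + Mn(s) → Cu(s) + Mn²⁺(aq)
Q = [Mn²⁺] / ([Cu²⁺]); log Q = -2.274.
E = E° − (0.0592/n) log Q = +1.54 − (0.0592/2)(-2.274) = +1.607 V.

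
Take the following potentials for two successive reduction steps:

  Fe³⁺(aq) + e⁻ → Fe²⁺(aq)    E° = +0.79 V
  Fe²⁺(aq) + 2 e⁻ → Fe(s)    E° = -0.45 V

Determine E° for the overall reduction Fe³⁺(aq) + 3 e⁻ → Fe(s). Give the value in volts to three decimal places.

Standard free energies of sequential steps add: ΔG°₃ = ΔG°₁ + ΔG°₂, so n₃E°₃ = n₁E°₁ + n₂E°₂.
E°₃ = (1×+0.79 + 2×-0.45) / 3 = (-0.110) / 3 = -0.037 V.

-0.037 V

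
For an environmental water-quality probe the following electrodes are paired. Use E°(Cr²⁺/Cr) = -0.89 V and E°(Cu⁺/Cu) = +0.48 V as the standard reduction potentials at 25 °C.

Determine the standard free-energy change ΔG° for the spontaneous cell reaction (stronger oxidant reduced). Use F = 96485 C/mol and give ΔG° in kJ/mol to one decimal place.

-264.4 kJ/mol

Cu⁺/Cu (E° = +0.48 V) is the cathode; Cr²⁺/Cr (E° = -0.89 V) is the anode, so E°cell = +1.37 V.
Balancing electrons gives n = 2 (lcm of 1 and 2).
ΔG° = −nFE° = −(2)(96485)(+1.37) = -264,369 J = -264.4 kJ/mol.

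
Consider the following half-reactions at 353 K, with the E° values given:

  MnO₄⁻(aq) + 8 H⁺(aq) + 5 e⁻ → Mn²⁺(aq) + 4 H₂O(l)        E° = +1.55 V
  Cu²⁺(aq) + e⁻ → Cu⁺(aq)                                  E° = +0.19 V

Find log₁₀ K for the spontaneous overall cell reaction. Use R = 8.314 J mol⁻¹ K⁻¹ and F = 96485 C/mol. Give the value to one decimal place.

97.1

Cathode: MnO₄⁻/Mn²⁺; anode: Cu²⁺/Cu⁺. E°cell = (+1.55) − (+0.19) = +1.36 V, with n = 5.
ΔG° = −nFE° = −RT ln K, so ln K = nFE°/(RT) = (5)(96485)(+1.36) / ((8.314)(353)) = 223.555.
log₁₀ K = 223.555 / ln 10 = 97.1.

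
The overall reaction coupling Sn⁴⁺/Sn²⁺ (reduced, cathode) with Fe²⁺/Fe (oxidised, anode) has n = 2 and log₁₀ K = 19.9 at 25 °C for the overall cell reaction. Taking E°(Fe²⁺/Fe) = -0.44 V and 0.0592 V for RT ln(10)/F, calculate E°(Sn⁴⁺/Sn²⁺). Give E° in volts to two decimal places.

E°cell = (0.0592/n)·log K = (0.0592/2)(19.9) = +0.589 V.
Since Sn⁴⁺/Sn²⁺ is the cathode and Fe²⁺/Fe the anode, E°cell = E°(Sn⁴⁺/Sn²⁺) − E°(Fe²⁺/Fe).
So E°(Sn⁴⁺/Sn²⁺) = E°cell + E°(Fe²⁺/Fe) = +0.589 + (-0.44) = +0.15 V.

+0.15 V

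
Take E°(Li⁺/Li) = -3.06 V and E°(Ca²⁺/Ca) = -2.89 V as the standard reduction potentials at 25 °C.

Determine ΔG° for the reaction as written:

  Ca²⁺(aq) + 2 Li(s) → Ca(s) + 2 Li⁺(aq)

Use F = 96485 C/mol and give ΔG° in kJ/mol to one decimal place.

-32.8 kJ/mol

As written, Ca²⁺/Ca is reduced (cathode) and Li⁺/Li is oxidised (anode), so E°cell = (-2.89) − (-3.06) = +0.17 V.
Balancing electrons gives n = 2.
ΔG° = −nFE° = −(2)(96485)(+0.17) = -32,805 J = -32.8 kJ/mol.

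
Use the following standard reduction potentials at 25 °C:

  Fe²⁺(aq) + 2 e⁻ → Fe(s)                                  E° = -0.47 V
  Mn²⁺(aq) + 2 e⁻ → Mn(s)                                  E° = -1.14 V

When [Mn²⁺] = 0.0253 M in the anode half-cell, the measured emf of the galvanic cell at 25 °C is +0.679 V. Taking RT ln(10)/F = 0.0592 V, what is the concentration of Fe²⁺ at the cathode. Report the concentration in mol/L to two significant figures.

Fe²⁺/Fe is the cathode, Mn²⁺/Mn the anode: E°cell = +0.67 V, n = 2.
Overall reaction: Fe²⁺(aq) + Mn(s) → Fe(s) + Mn²⁺(aq); Q = [Mn²⁺]^1/[Fe²⁺]^1.
From E = E° − (0.0592/n) log Q: log Q = (E° − E)·n/0.0592 = (+0.67 − (+0.679))·2/0.0592 = -0.3041.
So 1·log[Fe²⁺] = 1·log(0.0253) − log Q = -1.5969 − (-0.3041) = -1.2928; [Fe²⁺] = 10^(-1.2928) ≈ 0.051 M.

0.051 M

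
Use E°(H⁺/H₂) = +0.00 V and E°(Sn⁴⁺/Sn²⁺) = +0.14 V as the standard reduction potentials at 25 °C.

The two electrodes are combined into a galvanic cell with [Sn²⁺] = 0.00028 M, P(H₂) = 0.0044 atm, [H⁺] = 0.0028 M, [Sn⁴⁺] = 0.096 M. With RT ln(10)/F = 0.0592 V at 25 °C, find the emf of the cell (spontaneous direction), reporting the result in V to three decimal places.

Sn⁴⁺/Sn²⁺ is the cathode (higher E°), H⁺/H₂ the anode: E°cell = +0.14 − (+0.00) = +0.14 V, n = 2.
Overall: Sn⁴⁺(aq) + H₂(g) → Sn²⁺(aq) + 2 H⁺(aq)
Q = [Sn²⁺]·[H⁺]^2 / ([Sn⁴⁺]·P(H₂)); log Q = -5.284.
E = E° − (0.0592/n) log Q = +0.14 − (0.0592/2)(-5.284) = +0.296 V.

+0.296 V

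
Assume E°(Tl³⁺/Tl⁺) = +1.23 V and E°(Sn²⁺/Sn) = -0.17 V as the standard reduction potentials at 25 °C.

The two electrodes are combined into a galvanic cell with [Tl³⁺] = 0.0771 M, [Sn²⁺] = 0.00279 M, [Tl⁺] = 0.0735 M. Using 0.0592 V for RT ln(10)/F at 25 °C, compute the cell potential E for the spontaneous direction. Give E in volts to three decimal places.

+1.476 V

Tl³⁺/Tl⁺ is the cathode (higher E°), Sn²⁺/Sn the anode: E°cell = +1.23 − (-0.17) = +1.40 V, n = 2.
Overall: Tl³⁺(aq) + Sn(s) → Tl⁺(aq) + Sn²⁺(aq)
Q = [Tl⁺]·[Sn²⁺] / ([Tl³⁺]); log Q = -2.575.
E = E° − (0.0592/n) log Q = +1.40 − (0.0592/2)(-2.575) = +1.476 V.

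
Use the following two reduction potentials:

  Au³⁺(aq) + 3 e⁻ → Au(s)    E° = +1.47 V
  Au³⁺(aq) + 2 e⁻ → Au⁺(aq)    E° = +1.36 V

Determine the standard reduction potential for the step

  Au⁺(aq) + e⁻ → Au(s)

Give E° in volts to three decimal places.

+1.690 V

Sequential free energies add, so n₃E°₃ = n₁E°₁ + n₂E°₂.
With n₃ = 3, and the known step contributing 2×(+1.36) V, the unknown satisfies 1·E° = 3×(+1.47) − 2×(+1.36) = +1.690.
E° = +1.690 / 1 = +1.690 V.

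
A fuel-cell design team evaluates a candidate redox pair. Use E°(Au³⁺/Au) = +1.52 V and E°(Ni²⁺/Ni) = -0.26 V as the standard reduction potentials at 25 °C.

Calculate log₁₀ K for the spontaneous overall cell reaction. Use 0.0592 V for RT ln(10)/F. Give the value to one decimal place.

180.4

Cathode: Au³⁺/Au; anode: Ni²⁺/Ni. E°cell = +1.78 V, n = 6.
log K = nE°cell / 0.0592 = (6)(+1.78) / 0.0592 = 180.4.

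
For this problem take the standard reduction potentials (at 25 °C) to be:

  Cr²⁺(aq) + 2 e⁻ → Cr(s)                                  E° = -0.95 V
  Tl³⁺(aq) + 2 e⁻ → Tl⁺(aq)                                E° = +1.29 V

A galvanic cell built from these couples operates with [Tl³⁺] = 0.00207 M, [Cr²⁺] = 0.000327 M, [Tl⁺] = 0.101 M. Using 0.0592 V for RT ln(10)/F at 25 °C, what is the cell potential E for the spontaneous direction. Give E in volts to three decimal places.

Tl³⁺/Tl⁺ is the cathode (higher E°), Cr²⁺/Cr the anode: E°cell = +1.29 − (-0.95) = +2.24 V, n = 2.
Overall: Tl³⁺(aq) + Cr(s) → Tl⁺(aq) + Cr²⁺(aq)
Q = [Tl⁺]·[Cr²⁺] / ([Tl³⁺]); log Q = -1.797.
E = E° − (0.0592/n) log Q = +2.24 − (0.0592/2)(-1.797) = +2.293 V.

+2.293 V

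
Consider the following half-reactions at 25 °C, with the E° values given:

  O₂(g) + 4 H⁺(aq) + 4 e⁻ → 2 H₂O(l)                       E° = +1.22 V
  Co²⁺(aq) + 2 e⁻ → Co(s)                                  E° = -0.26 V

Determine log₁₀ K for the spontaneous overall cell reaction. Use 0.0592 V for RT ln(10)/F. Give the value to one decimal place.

100.0

Cathode: O₂/H₂O; anode: Co²⁺/Co. E°cell = +1.48 V, n = 4.
log K = nE°cell / 0.0592 = (4)(+1.48) / 0.0592 = 100.0.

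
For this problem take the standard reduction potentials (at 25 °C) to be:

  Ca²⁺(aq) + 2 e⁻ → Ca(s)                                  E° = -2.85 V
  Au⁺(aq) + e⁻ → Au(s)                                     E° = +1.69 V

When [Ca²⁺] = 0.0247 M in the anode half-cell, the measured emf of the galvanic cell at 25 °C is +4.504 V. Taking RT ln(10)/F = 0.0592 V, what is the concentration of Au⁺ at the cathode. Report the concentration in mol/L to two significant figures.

Au⁺/Au is the cathode, Ca²⁺/Ca the anode: E°cell = +4.54 V, n = 2.
Overall reaction: 2 Au⁺(aq) + Ca(s) → 2 Au(s) + Ca²⁺(aq); Q = [Ca²⁺]^1/[Au⁺]^2.
From E = E° − (0.0592/n) log Q: log Q = (E° − E)·n/0.0592 = (+4.54 − (+4.504))·2/0.0592 = 1.2162.
So 2·log[Au⁺] = 1·log(0.0247) − log Q = -1.6073 − (1.2162) = -2.8235; log[Au⁺] = -2.8235 / 2 = -1.4118; [Au⁺] = 10^(-1.4118) ≈ 0.039 M.

0.039 M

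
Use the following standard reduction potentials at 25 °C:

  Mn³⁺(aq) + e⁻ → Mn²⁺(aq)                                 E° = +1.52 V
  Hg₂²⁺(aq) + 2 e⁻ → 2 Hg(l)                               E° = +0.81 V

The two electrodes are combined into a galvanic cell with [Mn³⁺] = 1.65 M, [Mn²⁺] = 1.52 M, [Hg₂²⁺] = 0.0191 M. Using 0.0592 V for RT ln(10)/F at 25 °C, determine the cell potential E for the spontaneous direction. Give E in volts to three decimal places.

+0.763 V

Mn³⁺/Mn²⁺ is the cathode (higher E°), Hg₂²⁺/Hg the anode: E°cell = +1.52 − (+0.81) = +0.71 V, n = 2.
Overall: 2 Mn³⁺(aq) + 2 Hg(l) → 2 Mn²⁺(aq) + Hg₂²⁺(aq)
Q = [Mn²⁺]^2·[Hg₂²⁺] / ([Mn³⁺]^2); log Q = -1.790.
E = E° − (0.0592/n) log Q = +0.71 − (0.0592/2)(-1.790) = +0.763 V.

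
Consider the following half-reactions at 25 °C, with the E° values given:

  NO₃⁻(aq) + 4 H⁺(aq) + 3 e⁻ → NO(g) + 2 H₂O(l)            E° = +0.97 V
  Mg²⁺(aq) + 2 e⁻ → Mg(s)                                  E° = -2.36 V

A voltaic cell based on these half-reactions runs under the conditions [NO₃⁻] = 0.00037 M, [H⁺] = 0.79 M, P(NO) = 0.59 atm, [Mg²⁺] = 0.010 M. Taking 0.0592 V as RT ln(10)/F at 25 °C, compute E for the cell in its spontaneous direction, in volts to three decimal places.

NO₃⁻/NO is the cathode (higher E°), Mg²⁺/Mg the anode: E°cell = +0.97 − (-2.36) = +3.33 V, n = 6.
Overall: 2 NO₃⁻(aq) + 8 H⁺(aq) + 3 Mg(s) → 2 NO(g) + 4 H₂O(l) + 3 Mg²⁺(aq)
Q = P(NO)^2·[Mg²⁺]^3 / ([NO₃⁻]^2·[H⁺]^8); log Q = 1.224.
E = E° − (0.0592/n) log Q = +3.33 − (0.0592/6)(1.224) = +3.318 V.

+3.318 V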